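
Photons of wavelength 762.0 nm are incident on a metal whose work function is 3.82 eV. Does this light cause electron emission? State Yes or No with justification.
No

For photoemission, the photon energy must exceed the work function.

Photon energy: E = hc/λ = 1.6271 eV
Work function: φ = 3.82 eV

Since E_photon (1.6271 eV) < φ (3.82 eV), photoemission will NOT occur.
The threshold wavelength is λ₀ = hc/φ = 324.6 nm.
Since 762.0 nm > 324.6 nm, the photons lack sufficient energy.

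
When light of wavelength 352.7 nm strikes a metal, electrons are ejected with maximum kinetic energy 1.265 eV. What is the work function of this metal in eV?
2.25 eV

From Einstein's photoelectric equation: KE_max = hf - φ = hc/λ - φ

Rearranging for φ:
φ = hc/λ - KE_max

Calculate photon energy:
E_photon = hc/λ = 3.5153 eV

Therefore:
φ = 3.5153 - 1.265 = 2.25 eV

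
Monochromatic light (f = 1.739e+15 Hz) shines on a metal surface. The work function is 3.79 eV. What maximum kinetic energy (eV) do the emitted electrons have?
3.4019 eV

Using Einstein's photoelectric equation: KE_max = hf - φ

First, calculate the photon energy:
E_photon = hf = (6.626×10⁻³⁴ J·s)(1.739e+15 Hz)
E_photon = 7.1919 eV

Then, the maximum kinetic energy:
KE_max = E_photon - φ = 7.1919 eV - 3.79 eV = 3.4019 eV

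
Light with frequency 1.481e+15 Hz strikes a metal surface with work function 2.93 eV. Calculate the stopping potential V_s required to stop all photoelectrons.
3.1949 V

The stopping potential V_s satisfies: eV_s = KE_max

First, find KE_max using Einstein's equation:
E_photon = hf = (6.626×10⁻³⁴ J·s)(1.481e+15 Hz) = 6.1249 eV
KE_max = E_photon - φ = 6.1249 - 2.93 = 3.1949 eV

Since eV_s = KE_max:
V_s = KE_max/e = 3.1949 V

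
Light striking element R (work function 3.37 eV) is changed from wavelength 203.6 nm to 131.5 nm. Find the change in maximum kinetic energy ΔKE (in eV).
3.3389 eV

Using Einstein's equation: KE_max = hc/λ - φ

For λ₁ = 203.6 nm:
KE₁ = hc/λ₁ - φ = 6.0896 - 3.37 = 2.7196 eV

For λ₂ = 131.5 nm:
KE₂ = hc/λ₂ - φ = 9.4285 - 3.37 = 6.0585 eV

Change in KE:
ΔKE = KE₂ - KE₁ = 6.0585 - 2.7196 = 3.3389 eV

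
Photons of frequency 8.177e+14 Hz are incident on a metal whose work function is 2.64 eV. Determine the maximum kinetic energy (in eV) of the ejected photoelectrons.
0.7417 eV

Using Einstein's photoelectric equation: KE_max = hf - φ

First, calculate the photon energy:
E_photon = hf = (6.626×10⁻³⁴ J·s)(8.177e+14 Hz)
E_photon = 3.3817 eV

Then, the maximum kinetic energy:
KE_max = E_photon - φ = 3.3817 eV - 2.64 eV = 0.7417 eV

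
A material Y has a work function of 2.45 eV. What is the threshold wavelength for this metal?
506.06 nm

The threshold wavelength is when the photon energy equals the work function:
hc/λ₀ = φ

Solving for λ₀:
λ₀ = hc/φ = (6.626×10⁻³⁴ J·s)(3×10⁸ m/s) / (2.45 eV × 1.602×10⁻¹⁹ J/eV)
λ₀ = 506.06 nm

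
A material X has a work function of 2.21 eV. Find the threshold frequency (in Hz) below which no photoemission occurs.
5.3438e+14 Hz

The threshold frequency is when the photon energy equals the work function:
hf₀ = φ

Solving for f₀:
f₀ = φ/h = (2.21 eV × 1.602×10⁻¹⁹ J/eV) / (6.626×10⁻³⁴ J·s)
f₀ = 5.3438e+14 Hz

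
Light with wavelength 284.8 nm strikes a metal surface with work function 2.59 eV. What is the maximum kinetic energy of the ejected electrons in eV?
1.7634 eV

Using Einstein's photoelectric equation: KE_max = hf - φ = hc/λ - φ

First, calculate the photon energy:
E_photon = hc/λ = (6.626×10⁻³⁴ J·s)(3×10⁸ m/s) / (284.8×10⁻⁹ m)
E_photon = 4.3534 eV

Then, the maximum kinetic energy:
KE_max = E_photon - φ = 4.3534 eV - 2.59 eV = 1.7634 eV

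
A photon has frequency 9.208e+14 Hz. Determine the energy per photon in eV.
3.8081 eV

Using E = hf:

E = hf = (6.626×10⁻³⁴ J·s)(9.208e+14 Hz)
E = 3.8081 eV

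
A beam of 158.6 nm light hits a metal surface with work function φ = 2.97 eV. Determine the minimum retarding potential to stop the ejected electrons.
4.8474 V

The stopping potential V_s satisfies: eV_s = KE_max

First, find KE_max using Einstein's equation:
E_photon = hc/λ = 7.8174 eV
KE_max = E_photon - φ = 7.8174 - 2.97 = 4.8474 eV

Since eV_s = KE_max:
V_s = KE_max/e = 4.8474 V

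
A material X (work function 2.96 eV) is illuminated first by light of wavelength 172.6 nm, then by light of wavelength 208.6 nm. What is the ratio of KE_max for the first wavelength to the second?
1.4155

Using Einstein's equation: KE_max = hc/λ - φ

For λ₁ = 172.6 nm:
E₁ = hc/λ₁ = 7.1833 eV
KE₁ = E₁ - φ = 7.1833 - 2.96 = 4.2233 eV

For λ₂ = 208.6 nm:
E₂ = hc/λ₂ = 5.9436 eV
KE₂ = E₂ - φ = 5.9436 - 2.96 = 2.9836 eV

Ratio: KE₁/KE₂ = 4.2233/2.9836 = 1.4155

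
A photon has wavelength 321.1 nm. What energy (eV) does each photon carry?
3.8612 eV

Using E = hf = hc/λ:

E = hc/λ = (6.626×10⁻³⁴ J·s)(3×10⁸ m/s) / (321.1×10⁻⁹ m)
E = 3.8612 eV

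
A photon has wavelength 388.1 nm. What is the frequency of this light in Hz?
7.7246e+14 Hz

Using the wave equation: c = fλ

Solving for frequency:
f = c/λ = (3×10⁸ m/s) / (388.1×10⁻⁹ m)
f = 7.7246e+14 Hz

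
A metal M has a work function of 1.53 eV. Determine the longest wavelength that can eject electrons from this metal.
810.35 nm

The threshold wavelength is when the photon energy equals the work function:
hc/λ₀ = φ

Solving for λ₀:
λ₀ = hc/φ = (6.626×10⁻³⁴ J·s)(3×10⁸ m/s) / (1.53 eV × 1.602×10⁻¹⁹ J/eV)
λ₀ = 810.35 nm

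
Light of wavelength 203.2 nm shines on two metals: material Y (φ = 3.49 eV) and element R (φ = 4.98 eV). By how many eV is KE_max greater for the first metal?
1.4900 eV

Using KE_max = hc/λ - φ for each metal:

Photon energy: E = hc/λ = 6.1016 eV

For material Y (φ₁ = 3.49 eV):
KE₁ = E - φ₁ = 6.1016 - 3.49 = 2.6116 eV

For element R (φ₂ = 4.98 eV):
KE₂ = E - φ₂ = 6.1016 - 4.98 = 1.1216 eV

Difference:
ΔKE = KE₁ - KE₂ = 2.6116 - 1.1216 = 1.4900 eV

Note: The difference equals the difference in work functions: 4.98 - 3.49 = 1.49 eV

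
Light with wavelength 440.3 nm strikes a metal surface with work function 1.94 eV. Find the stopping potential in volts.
0.8759 V

The stopping potential V_s satisfies: eV_s = KE_max

First, find KE_max using Einstein's equation:
E_photon = hc/λ = 2.8159 eV
KE_max = E_photon - φ = 2.8159 - 1.94 = 0.8759 eV

Since eV_s = KE_max:
V_s = KE_max/e = 0.8759 V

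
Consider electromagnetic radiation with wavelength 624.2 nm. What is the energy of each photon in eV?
1.9863 eV

Using E = hf = hc/λ:

E = hc/λ = (6.626×10⁻³⁴ J·s)(3×10⁸ m/s) / (624.2×10⁻⁹ m)
E = 1.9863 eV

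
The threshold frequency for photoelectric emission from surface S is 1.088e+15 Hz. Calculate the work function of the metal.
4.50 eV

At the threshold frequency, photon energy equals work function:
φ = hf₀

Calculating:
φ = (6.626×10⁻³⁴ J·s)(1.088e+15 Hz)
φ = 4.50 eV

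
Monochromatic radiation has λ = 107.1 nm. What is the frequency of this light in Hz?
2.7992e+15 Hz

Using the wave equation: c = fλ

Solving for frequency:
f = c/λ = (3×10⁸ m/s) / (107.1×10⁻⁹ m)
f = 2.7992e+15 Hz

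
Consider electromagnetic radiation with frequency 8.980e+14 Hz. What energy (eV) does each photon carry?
3.7138 eV

Using E = hf:

E = hf = (6.626×10⁻³⁴ J·s)(8.980e+14 Hz)
E = 3.7138 eV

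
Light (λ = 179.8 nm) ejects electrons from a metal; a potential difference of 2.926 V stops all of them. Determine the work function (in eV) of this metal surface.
3.97 eV

The stopping potential gives the maximum kinetic energy: KE_max = eV_s = 2.926 eV

From Einstein's photoelectric equation: KE_max = hc/λ - φ
Rearranging: φ = hc/λ - KE_max

Calculate photon energy:
E_photon = hc/λ = (6.626×10⁻³⁴ J·s)(3×10⁸ m/s) / (179.8×10⁻⁹ m) = 6.8957 eV

Therefore:
φ = 6.8957 - 2.926 = 3.97 eV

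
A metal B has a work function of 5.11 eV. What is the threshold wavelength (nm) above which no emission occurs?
242.63 nm

The threshold wavelength is when the photon energy equals the work function:
hc/λ₀ = φ

Solving for λ₀:
λ₀ = hc/φ = (6.626×10⁻³⁴ J·s)(3×10⁸ m/s) / (5.11 eV × 1.602×10⁻¹⁹ J/eV)
λ₀ = 242.63 nm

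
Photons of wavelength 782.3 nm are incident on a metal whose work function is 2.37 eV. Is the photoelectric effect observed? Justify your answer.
No

For photoemission, the photon energy must exceed the work function.

Photon energy: E = hc/λ = 1.5849 eV
Work function: φ = 2.37 eV

Since E_photon (1.5849 eV) < φ (2.37 eV), photoemission will NOT occur.
The threshold wavelength is λ₀ = hc/φ = 523.1 nm.
Since 782.3 nm > 523.1 nm, the photons lack sufficient energy.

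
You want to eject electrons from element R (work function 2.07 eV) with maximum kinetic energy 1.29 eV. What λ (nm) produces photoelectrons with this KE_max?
369.00 nm

From Einstein's equation: KE_max = hc/λ - φ

Rearranging for λ:
hc/λ = KE_max + φ
λ = hc/(KE_max + φ)

Required photon energy:
E_photon = KE_max + φ = 1.29 + 2.07 = 3.36 eV

Required wavelength:
λ = hc/E_photon = (6.626×10⁻³⁴)(3×10⁸) / (3.36 × 1.602×10⁻¹⁹)
λ = 369.00 nm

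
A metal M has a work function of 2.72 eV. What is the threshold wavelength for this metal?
455.82 nm

The threshold wavelength is when the photon energy equals the work function:
hc/λ₀ = φ

Solving for λ₀:
λ₀ = hc/φ = (6.626×10⁻³⁴ J·s)(3×10⁸ m/s) / (2.72 eV × 1.602×10⁻¹⁹ J/eV)
λ₀ = 455.82 nm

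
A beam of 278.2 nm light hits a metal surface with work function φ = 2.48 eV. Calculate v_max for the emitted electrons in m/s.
8.3386e+05 m/s

First, find the maximum kinetic energy:
E_photon = hc/λ = 4.4567 eV
KE_max = E_photon - φ = 4.4567 - 2.48 = 1.9767 eV

Convert to Joules: KE_max = 1.9767 × 1.602×10⁻¹⁹ J = 3.1670e-19 J

Then use KE = ½mv² to find velocity:
v = √(2·KE/m) = √(2 × 3.1670e-19 J / 9.109e-31 kg)
v = 8.3386e+05 m/s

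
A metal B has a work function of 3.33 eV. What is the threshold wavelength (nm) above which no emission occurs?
372.32 nm

The threshold wavelength is when the photon energy equals the work function:
hc/λ₀ = φ

Solving for λ₀:
λ₀ = hc/φ = (6.626×10⁻³⁴ J·s)(3×10⁸ m/s) / (3.33 eV × 1.602×10⁻¹⁹ J/eV)
λ₀ = 372.32 nm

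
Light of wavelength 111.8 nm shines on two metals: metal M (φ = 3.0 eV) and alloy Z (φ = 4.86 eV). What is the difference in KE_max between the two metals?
1.8600 eV

Using KE_max = hc/λ - φ for each metal:

Photon energy: E = hc/λ = 11.0898 eV

For metal M (φ₁ = 3.0 eV):
KE₁ = E - φ₁ = 11.0898 - 3.0 = 8.0898 eV

For alloy Z (φ₂ = 4.86 eV):
KE₂ = E - φ₂ = 11.0898 - 4.86 = 6.2298 eV

Difference:
ΔKE = KE₁ - KE₂ = 8.0898 - 6.2298 = 1.8600 eV

Note: The difference equals the difference in work functions: 4.86 - 3.0 = 1.86 eV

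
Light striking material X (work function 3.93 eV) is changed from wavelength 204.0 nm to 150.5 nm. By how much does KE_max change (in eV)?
2.1605 eV

Using Einstein's equation: KE_max = hc/λ - φ

For λ₁ = 204.0 nm:
KE₁ = hc/λ₁ - φ = 6.0777 - 3.93 = 2.1477 eV

For λ₂ = 150.5 nm:
KE₂ = hc/λ₂ - φ = 8.2382 - 3.93 = 4.3082 eV

Change in KE:
ΔKE = KE₂ - KE₁ = 4.3082 - 2.1477 = 2.1605 eV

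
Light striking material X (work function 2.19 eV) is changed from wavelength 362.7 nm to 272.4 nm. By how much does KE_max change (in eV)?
1.1332 eV

Using Einstein's equation: KE_max = hc/λ - φ

For λ₁ = 362.7 nm:
KE₁ = hc/λ₁ - φ = 3.4184 - 2.19 = 1.2284 eV

For λ₂ = 272.4 nm:
KE₂ = hc/λ₂ - φ = 4.5515 - 2.19 = 2.3615 eV

Change in KE:
ΔKE = KE₂ - KE₁ = 2.3615 - 1.2284 = 1.1332 eV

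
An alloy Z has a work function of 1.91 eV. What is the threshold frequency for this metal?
4.6184e+14 Hz

The threshold frequency is when the photon energy equals the work function:
hf₀ = φ

Solving for f₀:
f₀ = φ/h = (1.91 eV × 1.602×10⁻¹⁹ J/eV) / (6.626×10⁻³⁴ J·s)
f₀ = 4.6184e+14 Hz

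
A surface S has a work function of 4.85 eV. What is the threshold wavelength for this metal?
255.64 nm

The threshold wavelength is when the photon energy equals the work function:
hc/λ₀ = φ

Solving for λ₀:
λ₀ = hc/φ = (6.626×10⁻³⁴ J·s)(3×10⁸ m/s) / (4.85 eV × 1.602×10⁻¹⁹ J/eV)
λ₀ = 255.64 nm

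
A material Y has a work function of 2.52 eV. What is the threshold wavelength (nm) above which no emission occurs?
492.00 nm

The threshold wavelength is when the photon energy equals the work function:
hc/λ₀ = φ

Solving for λ₀:
λ₀ = hc/φ = (6.626×10⁻³⁴ J·s)(3×10⁸ m/s) / (2.52 eV × 1.602×10⁻¹⁹ J/eV)
λ₀ = 492.00 nm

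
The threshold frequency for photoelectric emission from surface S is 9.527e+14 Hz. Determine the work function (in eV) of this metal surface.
3.94 eV

At the threshold frequency, photon energy equals work function:
φ = hf₀

Calculating:
φ = (6.626×10⁻³⁴ J·s)(9.527e+14 Hz)
φ = 3.94 eV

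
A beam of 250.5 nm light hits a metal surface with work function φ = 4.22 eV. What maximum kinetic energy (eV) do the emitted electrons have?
0.7295 eV

Using Einstein's photoelectric equation: KE_max = hf - φ = hc/λ - φ

First, calculate the photon energy:
E_photon = hc/λ = (6.626×10⁻³⁴ J·s)(3×10⁸ m/s) / (250.5×10⁻⁹ m)
E_photon = 4.9495 eV

Then, the maximum kinetic energy:
KE_max = E_photon - φ = 4.9495 eV - 4.22 eV = 0.7295 eV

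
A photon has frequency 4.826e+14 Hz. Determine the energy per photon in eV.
1.9959 eV

Using E = hf:

E = hf = (6.626×10⁻³⁴ J·s)(4.826e+14 Hz)
E = 1.9959 eV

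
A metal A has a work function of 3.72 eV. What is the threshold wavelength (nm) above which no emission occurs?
333.29 nm

The threshold wavelength is when the photon energy equals the work function:
hc/λ₀ = φ

Solving for λ₀:
λ₀ = hc/φ = (6.626×10⁻³⁴ J·s)(3×10⁸ m/s) / (3.72 eV × 1.602×10⁻¹⁹ J/eV)
λ₀ = 333.29 nm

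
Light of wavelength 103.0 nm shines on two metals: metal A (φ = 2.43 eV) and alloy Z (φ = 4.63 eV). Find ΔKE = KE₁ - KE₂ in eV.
2.2000 eV

Using KE_max = hc/λ - φ for each metal:

Photon energy: E = hc/λ = 12.0373 eV

For metal A (φ₁ = 2.43 eV):
KE₁ = E - φ₁ = 12.0373 - 2.43 = 9.6073 eV

For alloy Z (φ₂ = 4.63 eV):
KE₂ = E - φ₂ = 12.0373 - 4.63 = 7.4073 eV

Difference:
ΔKE = KE₁ - KE₂ = 9.6073 - 7.4073 = 2.2000 eV

Note: The difference equals the difference in work functions: 4.63 - 2.43 = 2.20 eV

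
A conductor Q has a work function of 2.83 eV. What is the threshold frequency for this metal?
6.8429e+14 Hz

The threshold frequency is when the photon energy equals the work function:
hf₀ = φ

Solving for f₀:
f₀ = φ/h = (2.83 eV × 1.602×10⁻¹⁹ J/eV) / (6.626×10⁻³⁴ J·s)
f₀ = 6.8429e+14 Hz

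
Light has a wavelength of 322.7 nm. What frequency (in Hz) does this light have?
9.2901e+14 Hz

Using the wave equation: c = fλ

Solving for frequency:
f = c/λ = (3×10⁸ m/s) / (322.7×10⁻⁹ m)
f = 9.2901e+14 Hz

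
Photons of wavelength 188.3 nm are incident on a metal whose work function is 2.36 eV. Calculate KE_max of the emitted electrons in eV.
4.2244 eV

Using Einstein's photoelectric equation: KE_max = hf - φ = hc/λ - φ

First, calculate the photon energy:
E_photon = hc/λ = (6.626×10⁻³⁴ J·s)(3×10⁸ m/s) / (188.3×10⁻⁹ m)
E_photon = 6.5844 eV

Then, the maximum kinetic energy:
KE_max = E_photon - φ = 6.5844 eV - 2.36 eV = 4.2244 eV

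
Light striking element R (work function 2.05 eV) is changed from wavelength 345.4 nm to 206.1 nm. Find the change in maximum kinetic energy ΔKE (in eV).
2.4261 eV

Using Einstein's equation: KE_max = hc/λ - φ

For λ₁ = 345.4 nm:
KE₁ = hc/λ₁ - φ = 3.5896 - 2.05 = 1.5396 eV

For λ₂ = 206.1 nm:
KE₂ = hc/λ₂ - φ = 6.0157 - 2.05 = 3.9657 eV

Change in KE:
ΔKE = KE₂ - KE₁ = 3.9657 - 1.5396 = 2.4261 eV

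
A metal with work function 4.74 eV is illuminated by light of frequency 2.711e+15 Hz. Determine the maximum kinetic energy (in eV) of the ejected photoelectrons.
6.4718 eV

Using Einstein's photoelectric equation: KE_max = hf - φ

First, calculate the photon energy:
E_photon = hf = (6.626×10⁻³⁴ J·s)(2.711e+15 Hz)
E_photon = 11.2118 eV

Then, the maximum kinetic energy:
KE_max = E_photon - φ = 11.2118 eV - 4.74 eV = 6.4718 eV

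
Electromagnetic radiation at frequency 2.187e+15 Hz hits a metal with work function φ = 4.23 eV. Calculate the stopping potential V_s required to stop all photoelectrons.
4.8147 V

The stopping potential V_s satisfies: eV_s = KE_max

First, find KE_max using Einstein's equation:
E_photon = hf = (6.626×10⁻³⁴ J·s)(2.187e+15 Hz) = 9.0447 eV
KE_max = E_photon - φ = 9.0447 - 4.23 = 4.8147 eV

Since eV_s = KE_max:
V_s = KE_max/e = 4.8147 V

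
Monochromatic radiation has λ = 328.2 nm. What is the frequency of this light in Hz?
9.1344e+14 Hz

Using the wave equation: c = fλ

Solving for frequency:
f = c/λ = (3×10⁸ m/s) / (328.2×10⁻⁹ m)
f = 9.1344e+14 Hz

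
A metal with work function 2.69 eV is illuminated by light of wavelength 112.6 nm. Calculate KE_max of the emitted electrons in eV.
8.3210 eV

Using Einstein's photoelectric equation: KE_max = hf - φ = hc/λ - φ

First, calculate the photon energy:
E_photon = hc/λ = (6.626×10⁻³⁴ J·s)(3×10⁸ m/s) / (112.6×10⁻⁹ m)
E_photon = 11.0110 eV

Then, the maximum kinetic energy:
KE_max = E_photon - φ = 11.0110 eV - 2.69 eV = 8.3210 eV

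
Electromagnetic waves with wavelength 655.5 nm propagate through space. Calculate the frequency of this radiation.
4.5735e+14 Hz

Using the wave equation: c = fλ

Solving for frequency:
f = c/λ = (3×10⁸ m/s) / (655.5×10⁻⁹ m)
f = 4.5735e+14 Hz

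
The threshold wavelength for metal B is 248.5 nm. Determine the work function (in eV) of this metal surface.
4.99 eV

At the threshold wavelength, photon energy equals work function:
φ = hc/λ₀

Calculating:
φ = (6.626×10⁻³⁴ J·s)(3×10⁸ m/s) / (248.5×10⁻⁹ m)
φ = 4.99 eV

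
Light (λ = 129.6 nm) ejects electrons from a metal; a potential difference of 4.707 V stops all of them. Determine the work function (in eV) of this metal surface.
4.86 eV

The stopping potential gives the maximum kinetic energy: KE_max = eV_s = 4.707 eV

From Einstein's photoelectric equation: KE_max = hc/λ - φ
Rearranging: φ = hc/λ - KE_max

Calculate photon energy:
E_photon = hc/λ = (6.626×10⁻³⁴ J·s)(3×10⁸ m/s) / (129.6×10⁻⁹ m) = 9.5667 eV

Therefore:
φ = 9.5667 - 4.707 = 4.86 eV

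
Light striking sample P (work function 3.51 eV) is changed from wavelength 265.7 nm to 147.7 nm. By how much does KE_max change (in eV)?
3.7280 eV

Using Einstein's equation: KE_max = hc/λ - φ

For λ₁ = 265.7 nm:
KE₁ = hc/λ₁ - φ = 4.6663 - 3.51 = 1.1563 eV

For λ₂ = 147.7 nm:
KE₂ = hc/λ₂ - φ = 8.3943 - 3.51 = 4.8843 eV

Change in KE:
ΔKE = KE₂ - KE₁ = 4.8843 - 1.1563 = 3.7280 eV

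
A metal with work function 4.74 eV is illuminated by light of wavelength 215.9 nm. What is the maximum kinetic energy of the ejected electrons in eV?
1.0027 eV

Using Einstein's photoelectric equation: KE_max = hf - φ = hc/λ - φ

First, calculate the photon energy:
E_photon = hc/λ = (6.626×10⁻³⁴ J·s)(3×10⁸ m/s) / (215.9×10⁻⁹ m)
E_photon = 5.7427 eV

Then, the maximum kinetic energy:
KE_max = E_photon - φ = 5.7427 eV - 4.74 eV = 1.0027 eV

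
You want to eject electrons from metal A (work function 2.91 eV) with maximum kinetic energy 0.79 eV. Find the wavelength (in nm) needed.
335.09 nm

From Einstein's equation: KE_max = hc/λ - φ

Rearranging for λ:
hc/λ = KE_max + φ
λ = hc/(KE_max + φ)

Required photon energy:
E_photon = KE_max + φ = 0.79 + 2.91 = 3.70 eV

Required wavelength:
λ = hc/E_photon = (6.626×10⁻³⁴)(3×10⁸) / (3.70 × 1.602×10⁻¹⁹)
λ = 335.09 nm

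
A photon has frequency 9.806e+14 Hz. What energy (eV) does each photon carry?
4.0554 eV

Using E = hf:

E = hf = (6.626×10⁻³⁴ J·s)(9.806e+14 Hz)
E = 4.0554 eV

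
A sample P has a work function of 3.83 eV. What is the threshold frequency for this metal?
9.2609e+14 Hz

The threshold frequency is when the photon energy equals the work function:
hf₀ = φ

Solving for f₀:
f₀ = φ/h = (3.83 eV × 1.602×10⁻¹⁹ J/eV) / (6.626×10⁻³⁴ J·s)
f₀ = 9.2609e+14 Hz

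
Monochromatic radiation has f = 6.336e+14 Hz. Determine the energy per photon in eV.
2.6204 eV

Using E = hf:

E = hf = (6.626×10⁻³⁴ J·s)(6.336e+14 Hz)
E = 2.6204 eV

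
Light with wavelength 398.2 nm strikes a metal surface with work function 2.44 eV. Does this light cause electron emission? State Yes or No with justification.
Yes

For photoemission, the photon energy must exceed the work function.

Photon energy: E = hc/λ = 3.1136 eV
Work function: φ = 2.44 eV

Since E_photon (3.1136 eV) > φ (2.44 eV), photoemission WILL occur.
The threshold wavelength is λ₀ = hc/φ = 508.1 nm.
Since 398.2 nm < 508.1 nm, the light has sufficient energy.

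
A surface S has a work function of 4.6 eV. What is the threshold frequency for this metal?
1.1123e+15 Hz

The threshold frequency is when the photon energy equals the work function:
hf₀ = φ

Solving for f₀:
f₀ = φ/h = (4.6 eV × 1.602×10⁻¹⁹ J/eV) / (6.626×10⁻³⁴ J·s)
f₀ = 1.1123e+15 Hz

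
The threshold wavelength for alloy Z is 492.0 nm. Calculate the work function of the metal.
2.52 eV

At the threshold wavelength, photon energy equals work function:
φ = hc/λ₀

Calculating:
φ = (6.626×10⁻³⁴ J·s)(3×10⁸ m/s) / (492.0×10⁻⁹ m)
φ = 2.52 eV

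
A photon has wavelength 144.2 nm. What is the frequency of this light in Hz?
2.0790e+15 Hz

Using the wave equation: c = fλ

Solving for frequency:
f = c/λ = (3×10⁸ m/s) / (144.2×10⁻⁹ m)
f = 2.0790e+15 Hz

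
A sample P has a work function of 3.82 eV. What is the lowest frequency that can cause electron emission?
9.2367e+14 Hz

The threshold frequency is when the photon energy equals the work function:
hf₀ = φ

Solving for f₀:
f₀ = φ/h = (3.82 eV × 1.602×10⁻¹⁹ J/eV) / (6.626×10⁻³⁴ J·s)
f₀ = 9.2367e+14 Hz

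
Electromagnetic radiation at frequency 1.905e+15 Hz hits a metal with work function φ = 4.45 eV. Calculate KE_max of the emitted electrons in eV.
3.4284 eV

Using Einstein's photoelectric equation: KE_max = hf - φ

First, calculate the photon energy:
E_photon = hf = (6.626×10⁻³⁴ J·s)(1.905e+15 Hz)
E_photon = 7.8784 eV

Then, the maximum kinetic energy:
KE_max = E_photon - φ = 7.8784 eV - 4.45 eV = 3.4284 eV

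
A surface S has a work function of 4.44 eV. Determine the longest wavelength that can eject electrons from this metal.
279.24 nm

The threshold wavelength is when the photon energy equals the work function:
hc/λ₀ = φ

Solving for λ₀:
λ₀ = hc/φ = (6.626×10⁻³⁴ J·s)(3×10⁸ m/s) / (4.44 eV × 1.602×10⁻¹⁹ J/eV)
λ₀ = 279.24 nm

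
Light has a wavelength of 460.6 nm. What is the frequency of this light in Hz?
6.5087e+14 Hz

Using the wave equation: c = fλ

Solving for frequency:
f = c/λ = (3×10⁸ m/s) / (460.6×10⁻⁹ m)
f = 6.5087e+14 Hz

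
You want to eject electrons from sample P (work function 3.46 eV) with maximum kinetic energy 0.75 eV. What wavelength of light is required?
294.50 nm

From Einstein's equation: KE_max = hc/λ - φ

Rearranging for λ:
hc/λ = KE_max + φ
λ = hc/(KE_max + φ)

Required photon energy:
E_photon = KE_max + φ = 0.75 + 3.46 = 4.21 eV

Required wavelength:
λ = hc/E_photon = (6.626×10⁻³⁴)(3×10⁸) / (4.21 × 1.602×10⁻¹⁹)
λ = 294.50 nm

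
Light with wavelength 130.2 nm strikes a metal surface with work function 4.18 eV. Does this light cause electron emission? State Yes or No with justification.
Yes

For photoemission, the photon energy must exceed the work function.

Photon energy: E = hc/λ = 9.5226 eV
Work function: φ = 4.18 eV

Since E_photon (9.5226 eV) > φ (4.18 eV), photoemission WILL occur.
The threshold wavelength is λ₀ = hc/φ = 296.6 nm.
Since 130.2 nm < 296.6 nm, the light has sufficient energy.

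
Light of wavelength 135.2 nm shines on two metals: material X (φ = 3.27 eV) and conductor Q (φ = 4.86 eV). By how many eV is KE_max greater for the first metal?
1.5900 eV

Using KE_max = hc/λ - φ for each metal:

Photon energy: E = hc/λ = 9.1704 eV

For material X (φ₁ = 3.27 eV):
KE₁ = E - φ₁ = 9.1704 - 3.27 = 5.9004 eV

For conductor Q (φ₂ = 4.86 eV):
KE₂ = E - φ₂ = 9.1704 - 4.86 = 4.3104 eV

Difference:
ΔKE = KE₁ - KE₂ = 5.9004 - 4.3104 = 1.5900 eV

Note: The difference equals the difference in work functions: 4.86 - 3.27 = 1.59 eV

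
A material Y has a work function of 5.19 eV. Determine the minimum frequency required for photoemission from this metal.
1.2549e+15 Hz

The threshold frequency is when the photon energy equals the work function:
hf₀ = φ

Solving for f₀:
f₀ = φ/h = (5.19 eV × 1.602×10⁻¹⁹ J/eV) / (6.626×10⁻³⁴ J·s)
f₀ = 1.2549e+15 Hz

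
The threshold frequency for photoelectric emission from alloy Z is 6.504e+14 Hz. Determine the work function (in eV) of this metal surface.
2.69 eV

At the threshold frequency, photon energy equals work function:
φ = hf₀

Calculating:
φ = (6.626×10⁻³⁴ J·s)(6.504e+14 Hz)
φ = 2.69 eV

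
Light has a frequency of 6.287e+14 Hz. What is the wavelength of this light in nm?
476.85 nm

Using the wave equation: c = fλ

Solving for wavelength:
λ = c/f = (3×10⁸ m/s) / (6.287e+14 Hz)
λ = 476.85 nm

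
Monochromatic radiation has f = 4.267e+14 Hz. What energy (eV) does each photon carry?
1.7647 eV

Using E = hf:

E = hf = (6.626×10⁻³⁴ J·s)(4.267e+14 Hz)
E = 1.7647 eV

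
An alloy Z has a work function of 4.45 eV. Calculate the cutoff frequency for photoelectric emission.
1.0760e+15 Hz

The threshold frequency is when the photon energy equals the work function:
hf₀ = φ

Solving for f₀:
f₀ = φ/h = (4.45 eV × 1.602×10⁻¹⁹ J/eV) / (6.626×10⁻³⁴ J·s)
f₀ = 1.0760e+15 Hz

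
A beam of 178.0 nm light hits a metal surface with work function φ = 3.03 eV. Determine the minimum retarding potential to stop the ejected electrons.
3.9354 V

The stopping potential V_s satisfies: eV_s = KE_max

First, find KE_max using Einstein's equation:
E_photon = hc/λ = 6.9654 eV
KE_max = E_photon - φ = 6.9654 - 3.03 = 3.9354 eV

Since eV_s = KE_max:
V_s = KE_max/e = 3.9354 V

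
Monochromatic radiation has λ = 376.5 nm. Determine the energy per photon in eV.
3.2931 eV

Using E = hf = hc/λ:

E = hc/λ = (6.626×10⁻³⁴ J·s)(3×10⁸ m/s) / (376.5×10⁻⁹ m)
E = 3.2931 eV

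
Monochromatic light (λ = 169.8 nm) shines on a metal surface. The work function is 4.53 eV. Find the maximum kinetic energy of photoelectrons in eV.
2.7718 eV

Using Einstein's photoelectric equation: KE_max = hf - φ = hc/λ - φ

First, calculate the photon energy:
E_photon = hc/λ = (6.626×10⁻³⁴ J·s)(3×10⁸ m/s) / (169.8×10⁻⁹ m)
E_photon = 7.3018 eV

Then, the maximum kinetic energy:
KE_max = E_photon - φ = 7.3018 eV - 4.53 eV = 2.7718 eV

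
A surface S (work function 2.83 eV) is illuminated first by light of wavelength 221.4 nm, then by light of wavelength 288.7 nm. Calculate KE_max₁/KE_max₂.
1.8913

Using Einstein's equation: KE_max = hc/λ - φ

For λ₁ = 221.4 nm:
E₁ = hc/λ₁ = 5.6000 eV
KE₁ = E₁ - φ = 5.6000 - 2.83 = 2.7700 eV

For λ₂ = 288.7 nm:
E₂ = hc/λ₂ = 4.2946 eV
KE₂ = E₂ - φ = 4.2946 - 2.83 = 1.4646 eV

Ratio: KE₁/KE₂ = 2.7700/1.4646 = 1.8913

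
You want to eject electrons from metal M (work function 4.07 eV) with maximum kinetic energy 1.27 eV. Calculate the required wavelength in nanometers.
232.18 nm

From Einstein's equation: KE_max = hc/λ - φ

Rearranging for λ:
hc/λ = KE_max + φ
λ = hc/(KE_max + φ)

Required photon energy:
E_photon = KE_max + φ = 1.27 + 4.07 = 5.34 eV

Required wavelength:
λ = hc/E_photon = (6.626×10⁻³⁴)(3×10⁸) / (5.34 × 1.602×10⁻¹⁹)
λ = 232.18 nm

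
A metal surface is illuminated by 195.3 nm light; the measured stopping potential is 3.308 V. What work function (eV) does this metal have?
3.04 eV

The stopping potential gives the maximum kinetic energy: KE_max = eV_s = 3.308 eV

From Einstein's photoelectric equation: KE_max = hc/λ - φ
Rearranging: φ = hc/λ - KE_max

Calculate photon energy:
E_photon = hc/λ = (6.626×10⁻³⁴ J·s)(3×10⁸ m/s) / (195.3×10⁻⁹ m) = 6.3484 eV

Therefore:
φ = 6.3484 - 3.308 = 3.04 eV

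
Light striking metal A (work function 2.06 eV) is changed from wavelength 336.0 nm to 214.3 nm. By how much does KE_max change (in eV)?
2.0955 eV

Using Einstein's equation: KE_max = hc/λ - φ

For λ₁ = 336.0 nm:
KE₁ = hc/λ₁ - φ = 3.6900 - 2.06 = 1.6300 eV

For λ₂ = 214.3 nm:
KE₂ = hc/λ₂ - φ = 5.7855 - 2.06 = 3.7255 eV

Change in KE:
ΔKE = KE₂ - KE₁ = 3.7255 - 1.6300 = 2.0955 eV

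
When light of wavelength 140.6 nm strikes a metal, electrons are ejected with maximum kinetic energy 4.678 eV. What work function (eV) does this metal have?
4.14 eV

From Einstein's photoelectric equation: KE_max = hf - φ = hc/λ - φ

Rearranging for φ:
φ = hc/λ - KE_max

Calculate photon energy:
E_photon = hc/λ = 8.8182 eV

Therefore:
φ = 8.8182 - 4.678 = 4.14 eV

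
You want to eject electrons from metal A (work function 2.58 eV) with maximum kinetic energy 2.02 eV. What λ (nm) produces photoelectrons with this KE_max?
269.53 nm

From Einstein's equation: KE_max = hc/λ - φ

Rearranging for λ:
hc/λ = KE_max + φ
λ = hc/(KE_max + φ)

Required photon energy:
E_photon = KE_max + φ = 2.02 + 2.58 = 4.60 eV

Required wavelength:
λ = hc/E_photon = (6.626×10⁻³⁴)(3×10⁸) / (4.60 × 1.602×10⁻¹⁹)
λ = 269.53 nm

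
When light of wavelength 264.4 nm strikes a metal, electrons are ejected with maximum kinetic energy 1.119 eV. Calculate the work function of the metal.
3.57 eV

From Einstein's photoelectric equation: KE_max = hf - φ = hc/λ - φ

Rearranging for φ:
φ = hc/λ - KE_max

Calculate photon energy:
E_photon = hc/λ = 4.6893 eV

Therefore:
φ = 4.6893 - 1.119 = 3.57 eV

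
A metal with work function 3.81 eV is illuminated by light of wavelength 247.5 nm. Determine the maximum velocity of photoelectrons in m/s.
6.4956e+05 m/s

First, find the maximum kinetic energy:
E_photon = hc/λ = 5.0095 eV
KE_max = E_photon - φ = 5.0095 - 3.81 = 1.1995 eV

Convert to Joules: KE_max = 1.1995 × 1.602×10⁻¹⁹ J = 1.9218e-19 J

Then use KE = ½mv² to find velocity:
v = √(2·KE/m) = √(2 × 1.9218e-19 J / 9.109e-31 kg)
v = 6.4956e+05 m/s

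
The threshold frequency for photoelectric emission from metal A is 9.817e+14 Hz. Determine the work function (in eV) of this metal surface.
4.06 eV

At the threshold frequency, photon energy equals work function:
φ = hf₀

Calculating:
φ = (6.626×10⁻³⁴ J·s)(9.817e+14 Hz)
φ = 4.06 eV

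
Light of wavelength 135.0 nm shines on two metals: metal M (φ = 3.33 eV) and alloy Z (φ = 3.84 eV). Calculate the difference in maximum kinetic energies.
0.5100 eV

Using KE_max = hc/λ - φ for each metal:

Photon energy: E = hc/λ = 9.1840 eV

For metal M (φ₁ = 3.33 eV):
KE₁ = E - φ₁ = 9.1840 - 3.33 = 5.8540 eV

For alloy Z (φ₂ = 3.84 eV):
KE₂ = E - φ₂ = 9.1840 - 3.84 = 5.3440 eV

Difference:
ΔKE = KE₁ - KE₂ = 5.8540 - 5.3440 = 0.5100 eV

Note: The difference equals the difference in work functions: 3.84 - 3.33 = 0.51 eV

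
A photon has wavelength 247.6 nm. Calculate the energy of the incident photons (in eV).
5.0074 eV

Using E = hf = hc/λ:

E = hc/λ = (6.626×10⁻³⁴ J·s)(3×10⁸ m/s) / (247.6×10⁻⁹ m)
E = 5.0074 eV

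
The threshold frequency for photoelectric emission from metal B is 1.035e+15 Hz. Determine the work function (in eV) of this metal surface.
4.28 eV

At the threshold frequency, photon energy equals work function:
φ = hf₀

Calculating:
φ = (6.626×10⁻³⁴ J·s)(1.035e+15 Hz)
φ = 4.28 eV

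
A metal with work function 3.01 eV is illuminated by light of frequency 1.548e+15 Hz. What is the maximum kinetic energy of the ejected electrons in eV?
3.3920 eV

Using Einstein's photoelectric equation: KE_max = hf - φ

First, calculate the photon energy:
E_photon = hf = (6.626×10⁻³⁴ J·s)(1.548e+15 Hz)
E_photon = 6.4020 eV

Then, the maximum kinetic energy:
KE_max = E_photon - φ = 6.4020 eV - 3.01 eV = 3.3920 eV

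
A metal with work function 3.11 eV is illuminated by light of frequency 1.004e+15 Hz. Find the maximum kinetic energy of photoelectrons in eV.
1.0422 eV

Using Einstein's photoelectric equation: KE_max = hf - φ

First, calculate the photon energy:
E_photon = hf = (6.626×10⁻³⁴ J·s)(1.004e+15 Hz)
E_photon = 4.1522 eV

Then, the maximum kinetic energy:
KE_max = E_photon - φ = 4.1522 eV - 3.11 eV = 1.0422 eV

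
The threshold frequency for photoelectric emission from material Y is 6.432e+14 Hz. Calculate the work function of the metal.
2.66 eV

At the threshold frequency, photon energy equals work function:
φ = hf₀

Calculating:
φ = (6.626×10⁻³⁴ J·s)(6.432e+14 Hz)
φ = 2.66 eV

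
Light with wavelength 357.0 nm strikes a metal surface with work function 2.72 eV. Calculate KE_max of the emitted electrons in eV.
0.7529 eV

Using Einstein's photoelectric equation: KE_max = hf - φ = hc/λ - φ

First, calculate the photon energy:
E_photon = hc/λ = (6.626×10⁻³⁴ J·s)(3×10⁸ m/s) / (357.0×10⁻⁹ m)
E_photon = 3.4729 eV

Then, the maximum kinetic energy:
KE_max = E_photon - φ = 3.4729 eV - 2.72 eV = 0.7529 eV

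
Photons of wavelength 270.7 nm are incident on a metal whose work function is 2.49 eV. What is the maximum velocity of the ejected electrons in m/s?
8.5746e+05 m/s

First, find the maximum kinetic energy:
E_photon = hc/λ = 4.5801 eV
KE_max = E_photon - φ = 4.5801 - 2.49 = 2.0901 eV

Convert to Joules: KE_max = 2.0901 × 1.602×10⁻¹⁹ J = 3.3488e-19 J

Then use KE = ½mv² to find velocity:
v = √(2·KE/m) = √(2 × 3.3488e-19 J / 9.109e-31 kg)
v = 8.5746e+05 m/s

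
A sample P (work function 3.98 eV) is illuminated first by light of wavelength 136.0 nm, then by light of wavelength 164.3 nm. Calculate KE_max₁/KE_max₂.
1.4403

Using Einstein's equation: KE_max = hc/λ - φ

For λ₁ = 136.0 nm:
E₁ = hc/λ₁ = 9.1165 eV
KE₁ = E₁ - φ = 9.1165 - 3.98 = 5.1365 eV

For λ₂ = 164.3 nm:
E₂ = hc/λ₂ = 7.5462 eV
KE₂ = E₂ - φ = 7.5462 - 3.98 = 3.5662 eV

Ratio: KE₁/KE₂ = 5.1365/3.5662 = 1.4403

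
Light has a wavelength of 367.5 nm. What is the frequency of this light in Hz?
8.1576e+14 Hz

Using the wave equation: c = fλ

Solving for frequency:
f = c/λ = (3×10⁸ m/s) / (367.5×10⁻⁹ m)
f = 8.1576e+14 Hz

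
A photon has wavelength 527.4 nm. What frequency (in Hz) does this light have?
5.6843e+14 Hz

Using the wave equation: c = fλ

Solving for frequency:
f = c/λ = (3×10⁸ m/s) / (527.4×10⁻⁹ m)
f = 5.6843e+14 Hz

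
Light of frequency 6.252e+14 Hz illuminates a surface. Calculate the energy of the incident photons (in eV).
2.5856 eV

Using E = hf:

E = hf = (6.626×10⁻³⁴ J·s)(6.252e+14 Hz)
E = 2.5856 eV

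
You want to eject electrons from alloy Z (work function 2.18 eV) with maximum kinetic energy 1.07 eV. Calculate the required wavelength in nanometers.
381.49 nm

From Einstein's equation: KE_max = hc/λ - φ

Rearranging for λ:
hc/λ = KE_max + φ
λ = hc/(KE_max + φ)

Required photon energy:
E_photon = KE_max + φ = 1.07 + 2.18 = 3.25 eV

Required wavelength:
λ = hc/E_photon = (6.626×10⁻³⁴)(3×10⁸) / (3.25 × 1.602×10⁻¹⁹)
λ = 381.49 nm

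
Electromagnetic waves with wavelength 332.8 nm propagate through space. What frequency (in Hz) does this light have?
9.0082e+14 Hz

Using the wave equation: c = fλ

Solving for frequency:
f = c/λ = (3×10⁸ m/s) / (332.8×10⁻⁹ m)
f = 9.0082e+14 Hz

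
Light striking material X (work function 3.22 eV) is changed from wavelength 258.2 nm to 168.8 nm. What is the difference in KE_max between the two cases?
2.5432 eV

Using Einstein's equation: KE_max = hc/λ - φ

For λ₁ = 258.2 nm:
KE₁ = hc/λ₁ - φ = 4.8019 - 3.22 = 1.5819 eV

For λ₂ = 168.8 nm:
KE₂ = hc/λ₂ - φ = 7.3450 - 3.22 = 4.1250 eV

Change in KE:
ΔKE = KE₂ - KE₁ = 4.1250 - 1.5819 = 2.5432 eV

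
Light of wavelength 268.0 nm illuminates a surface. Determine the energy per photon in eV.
4.6263 eV

Using E = hf = hc/λ:

E = hc/λ = (6.626×10⁻³⁴ J·s)(3×10⁸ m/s) / (268.0×10⁻⁹ m)
E = 4.6263 eV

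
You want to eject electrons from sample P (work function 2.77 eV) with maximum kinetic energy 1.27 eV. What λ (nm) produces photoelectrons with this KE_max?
306.89 nm

From Einstein's equation: KE_max = hc/λ - φ

Rearranging for λ:
hc/λ = KE_max + φ
λ = hc/(KE_max + φ)

Required photon energy:
E_photon = KE_max + φ = 1.27 + 2.77 = 4.04 eV

Required wavelength:
λ = hc/E_photon = (6.626×10⁻³⁴)(3×10⁸) / (4.04 × 1.602×10⁻¹⁹)
λ = 306.89 nm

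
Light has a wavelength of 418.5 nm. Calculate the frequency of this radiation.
7.1635e+14 Hz

Using the wave equation: c = fλ

Solving for frequency:
f = c/λ = (3×10⁸ m/s) / (418.5×10⁻⁹ m)
f = 7.1635e+14 Hz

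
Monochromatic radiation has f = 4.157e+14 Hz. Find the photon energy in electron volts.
1.7192 eV

Using E = hf:

E = hf = (6.626×10⁻³⁴ J·s)(4.157e+14 Hz)
E = 1.7192 eV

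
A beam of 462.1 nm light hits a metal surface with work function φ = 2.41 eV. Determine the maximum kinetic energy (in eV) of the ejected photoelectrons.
0.2731 eV

Using Einstein's photoelectric equation: KE_max = hf - φ = hc/λ - φ

First, calculate the photon energy:
E_photon = hc/λ = (6.626×10⁻³⁴ J·s)(3×10⁸ m/s) / (462.1×10⁻⁹ m)
E_photon = 2.6831 eV

Then, the maximum kinetic energy:
KE_max = E_photon - φ = 2.6831 eV - 2.41 eV = 0.2731 eV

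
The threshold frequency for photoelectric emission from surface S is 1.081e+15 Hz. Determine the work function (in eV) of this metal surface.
4.47 eV

At the threshold frequency, photon energy equals work function:
φ = hf₀

Calculating:
φ = (6.626×10⁻³⁴ J·s)(1.081e+15 Hz)
φ = 4.47 eV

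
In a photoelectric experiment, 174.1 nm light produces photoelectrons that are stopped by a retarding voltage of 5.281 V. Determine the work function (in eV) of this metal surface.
1.84 eV

The stopping potential gives the maximum kinetic energy: KE_max = eV_s = 5.281 eV

From Einstein's photoelectric equation: KE_max = hc/λ - φ
Rearranging: φ = hc/λ - KE_max

Calculate photon energy:
E_photon = hc/λ = (6.626×10⁻³⁴ J·s)(3×10⁸ m/s) / (174.1×10⁻⁹ m) = 7.1214 eV

Therefore:
φ = 7.1214 - 5.281 = 1.84 eV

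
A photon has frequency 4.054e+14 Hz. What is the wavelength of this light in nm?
739.50 nm

Using the wave equation: c = fλ

Solving for wavelength:
λ = c/f = (3×10⁸ m/s) / (4.054e+14 Hz)
λ = 739.50 nm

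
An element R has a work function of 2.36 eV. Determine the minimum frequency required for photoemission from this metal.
5.7065e+14 Hz

The threshold frequency is when the photon energy equals the work function:
hf₀ = φ

Solving for f₀:
f₀ = φ/h = (2.36 eV × 1.602×10⁻¹⁹ J/eV) / (6.626×10⁻³⁴ J·s)
f₀ = 5.7065e+14 Hz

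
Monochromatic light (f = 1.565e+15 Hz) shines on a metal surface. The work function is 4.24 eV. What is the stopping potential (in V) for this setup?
2.2323 V

The stopping potential V_s satisfies: eV_s = KE_max

First, find KE_max using Einstein's equation:
E_photon = hf = (6.626×10⁻³⁴ J·s)(1.565e+15 Hz) = 6.4723 eV
KE_max = E_photon - φ = 6.4723 - 4.24 = 2.2323 eV

Since eV_s = KE_max:
V_s = KE_max/e = 2.2323 V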